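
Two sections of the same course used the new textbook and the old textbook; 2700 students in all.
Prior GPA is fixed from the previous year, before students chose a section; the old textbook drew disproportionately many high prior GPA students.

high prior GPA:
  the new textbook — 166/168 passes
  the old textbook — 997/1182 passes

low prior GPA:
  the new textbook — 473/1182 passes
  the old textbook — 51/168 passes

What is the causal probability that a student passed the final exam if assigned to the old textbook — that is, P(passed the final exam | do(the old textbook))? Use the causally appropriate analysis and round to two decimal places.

0.57

the new textbook is higher inside every prior GPA band stratum but the old textbook is higher in aggregate. Whether to stratify depends on how prior GPA band relates to the teaching method.
The imbalance in prior GPA band arose from how students were allocated, not from anything the teaching method did; and prior GPA band independently affects the outcome. The pooled gap is confounded — condition on prior GPA band.
Standardising the old textbook to the population prior GPA band mix: 0.500·997/1182 + 0.500·51/168 = 0.574.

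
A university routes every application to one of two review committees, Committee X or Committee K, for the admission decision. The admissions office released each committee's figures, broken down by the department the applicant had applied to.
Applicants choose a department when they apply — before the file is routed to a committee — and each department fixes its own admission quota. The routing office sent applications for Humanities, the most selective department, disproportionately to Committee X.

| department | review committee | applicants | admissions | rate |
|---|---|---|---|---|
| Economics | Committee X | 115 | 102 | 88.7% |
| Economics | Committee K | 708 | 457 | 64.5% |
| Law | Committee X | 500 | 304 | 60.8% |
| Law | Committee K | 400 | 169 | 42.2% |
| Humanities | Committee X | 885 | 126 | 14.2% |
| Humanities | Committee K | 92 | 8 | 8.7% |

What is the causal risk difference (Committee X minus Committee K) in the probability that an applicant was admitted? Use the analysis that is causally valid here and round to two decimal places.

Here department is a common cause — it drives both which review committee a case falls under and the outcome. The crude comparison mixes populations; the stratum-specific rates are the causally relevant ones.
Adjusting over the population distribution of department: 0.305·(0.887−0.645) + 0.333·(0.608−0.422) + 0.362·(0.142−0.087) = +0.155.

+0.16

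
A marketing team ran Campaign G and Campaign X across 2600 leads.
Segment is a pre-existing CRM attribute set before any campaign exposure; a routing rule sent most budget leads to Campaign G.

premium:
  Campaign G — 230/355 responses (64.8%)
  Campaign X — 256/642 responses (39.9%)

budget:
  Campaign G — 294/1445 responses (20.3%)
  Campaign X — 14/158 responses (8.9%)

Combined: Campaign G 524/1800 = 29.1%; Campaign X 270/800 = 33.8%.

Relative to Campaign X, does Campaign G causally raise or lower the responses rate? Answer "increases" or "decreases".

Customer segment is set before the campaign has any effect — it is not caused by the campaign — and it independently drives the outcome. That makes it a confounder, so the causal comparison is within customer segment levels.
Within each level — premium: 64.8% vs 39.9%; budget: 20.3% vs 8.9% — Campaign G is higher every time.

increases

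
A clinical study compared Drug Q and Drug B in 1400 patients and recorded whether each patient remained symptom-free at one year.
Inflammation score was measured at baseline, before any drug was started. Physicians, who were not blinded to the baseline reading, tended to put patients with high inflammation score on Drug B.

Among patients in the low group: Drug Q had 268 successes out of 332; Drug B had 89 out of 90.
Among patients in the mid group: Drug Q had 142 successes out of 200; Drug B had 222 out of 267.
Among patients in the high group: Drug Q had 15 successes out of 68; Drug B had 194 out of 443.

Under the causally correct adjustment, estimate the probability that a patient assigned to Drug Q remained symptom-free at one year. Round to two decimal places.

The stratified and pooled comparisons disagree (Drug B wins within each inflammation score; Drug Q wins overall), so the answer turns on the causal role of inflammation score.
The imbalance in inflammation score arose from how patients were allocated, not from anything the drug did; and inflammation score independently affects the outcome. The pooled gap is confounded — condition on inflammation score.
Standardising Drug Q to the population inflammation score mix: 0.301·268/332 + 0.334·142/200 + 0.365·15/68 = 0.561.

0.56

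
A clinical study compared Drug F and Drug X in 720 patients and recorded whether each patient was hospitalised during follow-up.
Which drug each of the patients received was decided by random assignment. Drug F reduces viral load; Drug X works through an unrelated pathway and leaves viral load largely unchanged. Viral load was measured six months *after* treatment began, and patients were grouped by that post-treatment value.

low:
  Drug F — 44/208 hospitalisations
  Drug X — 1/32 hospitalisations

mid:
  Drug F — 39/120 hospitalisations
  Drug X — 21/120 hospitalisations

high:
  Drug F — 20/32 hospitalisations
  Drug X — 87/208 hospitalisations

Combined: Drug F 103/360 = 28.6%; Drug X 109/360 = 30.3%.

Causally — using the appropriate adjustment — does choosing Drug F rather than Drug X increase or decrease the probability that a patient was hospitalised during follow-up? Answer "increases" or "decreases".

Within every viral load level Drug X has the lower rate, yet pooled Drug F does — Simpson's reversal.
The distribution of viral load is itself part of what the drug does — it is an intermediate outcome. Holding it fixed would remove that part of the effect; the total effect is the pooled difference.
Pooled: Drug F 28.6% vs Drug X 30.3%; Drug F is lower overall.

decreases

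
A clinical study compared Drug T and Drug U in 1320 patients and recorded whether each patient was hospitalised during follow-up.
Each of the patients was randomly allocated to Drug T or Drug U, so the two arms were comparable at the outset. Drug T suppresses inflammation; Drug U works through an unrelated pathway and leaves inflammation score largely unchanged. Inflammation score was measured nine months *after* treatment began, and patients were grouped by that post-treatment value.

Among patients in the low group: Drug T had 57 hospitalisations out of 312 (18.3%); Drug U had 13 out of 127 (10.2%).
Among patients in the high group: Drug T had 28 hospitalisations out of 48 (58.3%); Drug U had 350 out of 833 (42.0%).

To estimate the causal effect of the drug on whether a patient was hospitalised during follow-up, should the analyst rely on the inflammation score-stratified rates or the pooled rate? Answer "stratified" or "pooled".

pooled

Inflammation score lies on the pathway drug → inflammation score → outcome, so adjusting for it blocks the indirect effect. For the total causal effect of drug, use the unadjusted pooled rates.
Pooled: Drug T 23.6% vs Drug U 37.8%; Drug T is lower overall.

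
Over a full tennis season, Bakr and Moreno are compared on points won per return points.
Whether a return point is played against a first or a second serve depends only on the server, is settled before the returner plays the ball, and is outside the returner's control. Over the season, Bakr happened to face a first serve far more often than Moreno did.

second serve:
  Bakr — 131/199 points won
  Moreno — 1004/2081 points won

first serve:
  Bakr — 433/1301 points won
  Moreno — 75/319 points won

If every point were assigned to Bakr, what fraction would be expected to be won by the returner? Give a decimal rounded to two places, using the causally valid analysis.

Within every serve type level Bakr has the higher rate, yet pooled Moreno does — Simpson's reversal.
Here serve type is a common cause — it drives both which player a case falls under and the outcome. The crude comparison mixes populations; the stratum-specific rates are the causally relevant ones.
Standardising Bakr to the population serve type mix: 0.585·131/199 + 0.415·433/1301 = 0.523.

0.52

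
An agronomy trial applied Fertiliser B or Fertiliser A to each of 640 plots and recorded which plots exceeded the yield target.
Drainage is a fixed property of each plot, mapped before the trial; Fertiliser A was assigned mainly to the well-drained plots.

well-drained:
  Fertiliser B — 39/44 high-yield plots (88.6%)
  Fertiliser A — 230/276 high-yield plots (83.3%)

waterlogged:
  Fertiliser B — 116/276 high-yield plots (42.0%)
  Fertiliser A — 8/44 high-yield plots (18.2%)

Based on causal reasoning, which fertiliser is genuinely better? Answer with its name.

Here field drainage is a common cause — it drives both which fertiliser a case falls under and the outcome. The crude comparison mixes populations; the stratum-specific rates are the causally relevant ones.
Within each level — well-drained: 88.6% vs 83.3%; waterlogged: 42.0% vs 18.2% — Fertiliser B is higher every time.

Fertiliser B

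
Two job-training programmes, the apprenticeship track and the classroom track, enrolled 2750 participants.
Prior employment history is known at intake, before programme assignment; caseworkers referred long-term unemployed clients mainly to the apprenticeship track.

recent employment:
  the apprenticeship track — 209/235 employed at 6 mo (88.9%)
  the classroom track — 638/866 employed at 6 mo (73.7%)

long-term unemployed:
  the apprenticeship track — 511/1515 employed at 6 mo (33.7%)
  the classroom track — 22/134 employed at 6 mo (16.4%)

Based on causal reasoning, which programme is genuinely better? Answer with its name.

Prior employment history differs across programmes for reasons unrelated to any effect of the programme itself, and it separately predicts the outcome — a classic confounder. We must compare within prior employment history levels.
Within each level — recent employment: 88.9% vs 73.7%; long-term unemployed: 33.7% vs 16.4% — the apprenticeship track is higher every time.

the apprenticeship track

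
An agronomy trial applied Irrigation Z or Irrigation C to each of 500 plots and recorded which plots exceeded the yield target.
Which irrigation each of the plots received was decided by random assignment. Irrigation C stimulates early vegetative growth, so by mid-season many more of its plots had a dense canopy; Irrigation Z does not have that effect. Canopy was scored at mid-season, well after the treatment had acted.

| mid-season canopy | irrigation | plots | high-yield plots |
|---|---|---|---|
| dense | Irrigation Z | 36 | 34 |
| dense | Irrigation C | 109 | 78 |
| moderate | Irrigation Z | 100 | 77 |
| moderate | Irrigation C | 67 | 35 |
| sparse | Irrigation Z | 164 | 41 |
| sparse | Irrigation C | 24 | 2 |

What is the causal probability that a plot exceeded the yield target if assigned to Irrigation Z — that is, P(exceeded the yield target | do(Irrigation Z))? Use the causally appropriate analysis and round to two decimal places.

0.51

Within every mid-season canopy level Irrigation Z has the higher rate, yet pooled Irrigation C does — Simpson's reversal.
Mid-season canopy is downstream of the irrigation. One should not condition on a consequence of treatment, so the overall rates are the right comparison.
So P(outcome | do(Irrigation Z)) is just the pooled rate for Irrigation Z: 152/300 = 0.507.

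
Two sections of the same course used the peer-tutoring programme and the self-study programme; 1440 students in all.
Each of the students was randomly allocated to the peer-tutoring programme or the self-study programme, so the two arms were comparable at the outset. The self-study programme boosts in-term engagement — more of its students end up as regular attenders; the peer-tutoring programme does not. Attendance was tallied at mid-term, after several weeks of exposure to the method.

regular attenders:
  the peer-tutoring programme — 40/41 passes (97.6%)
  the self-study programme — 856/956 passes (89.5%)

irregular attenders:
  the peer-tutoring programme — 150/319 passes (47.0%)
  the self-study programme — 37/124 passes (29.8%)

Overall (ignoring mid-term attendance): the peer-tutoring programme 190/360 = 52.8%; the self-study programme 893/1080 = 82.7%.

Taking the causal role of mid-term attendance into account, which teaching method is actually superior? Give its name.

The stratified and pooled comparisons disagree (the peer-tutoring programme wins within each mid-term attendance; the self-study programme wins overall), so the answer turns on the causal role of mid-term attendance.
Mid-term attendance is downstream of the teaching method. One should not condition on a consequence of treatment, so the overall rates are the right comparison.
Pooled: the peer-tutoring programme 52.8% vs the self-study programme 82.7%; the self-study programme is higher overall.

the self-study programme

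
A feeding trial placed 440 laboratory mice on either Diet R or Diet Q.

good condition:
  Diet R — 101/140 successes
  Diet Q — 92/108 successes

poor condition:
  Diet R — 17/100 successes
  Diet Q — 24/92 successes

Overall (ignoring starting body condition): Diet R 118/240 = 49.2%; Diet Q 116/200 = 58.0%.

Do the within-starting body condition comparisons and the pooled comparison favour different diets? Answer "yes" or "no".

no

Within each starting body condition level (good condition 72.1% vs 85.2%; poor condition 17.0% vs 26.1%), Diet Q has the higher rate every time. Pooled: 49.2% vs 58.0% — Diet Q has the higher rate overall. They agree.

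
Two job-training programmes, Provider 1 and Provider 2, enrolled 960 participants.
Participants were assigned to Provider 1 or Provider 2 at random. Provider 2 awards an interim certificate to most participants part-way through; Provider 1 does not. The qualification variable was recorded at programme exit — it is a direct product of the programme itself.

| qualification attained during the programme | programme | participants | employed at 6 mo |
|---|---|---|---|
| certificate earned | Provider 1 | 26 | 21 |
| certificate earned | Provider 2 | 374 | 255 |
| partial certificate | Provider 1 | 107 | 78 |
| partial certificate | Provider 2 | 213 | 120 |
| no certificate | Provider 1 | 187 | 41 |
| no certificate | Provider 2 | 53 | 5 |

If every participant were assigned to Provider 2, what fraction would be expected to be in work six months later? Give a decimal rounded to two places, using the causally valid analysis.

0.59

Within every qualification attained during the programme level Provider 1 has the higher rate, yet pooled Provider 2 does — Simpson's reversal.
Qualification attained during the programme here is a post-treatment variable shaped by the programme; conditioning on it would introduce bias rather than remove it. The overall comparison is the causal one.
So P(outcome | do(Provider 2)) is just the pooled rate for Provider 2: 380/640 = 0.594.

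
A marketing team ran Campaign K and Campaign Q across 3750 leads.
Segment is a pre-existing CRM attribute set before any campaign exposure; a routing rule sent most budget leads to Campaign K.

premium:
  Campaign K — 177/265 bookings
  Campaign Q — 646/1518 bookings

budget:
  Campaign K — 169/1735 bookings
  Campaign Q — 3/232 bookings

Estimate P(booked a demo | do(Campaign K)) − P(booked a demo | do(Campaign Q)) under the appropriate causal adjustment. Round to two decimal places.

+0.16

The customer segment-specific comparison favours Campaign K throughout, but the pooled figures favour Campaign Q. The question is whether to condition on customer segment.
Customer segment is set before the campaign has any effect — it is not caused by the campaign — and it independently drives the outcome. That makes it a confounder, so the causal comparison is within customer segment levels.
Adjusting over the population distribution of customer segment: 0.475·(0.668−0.426) + 0.525·(0.097−0.013) = +0.160.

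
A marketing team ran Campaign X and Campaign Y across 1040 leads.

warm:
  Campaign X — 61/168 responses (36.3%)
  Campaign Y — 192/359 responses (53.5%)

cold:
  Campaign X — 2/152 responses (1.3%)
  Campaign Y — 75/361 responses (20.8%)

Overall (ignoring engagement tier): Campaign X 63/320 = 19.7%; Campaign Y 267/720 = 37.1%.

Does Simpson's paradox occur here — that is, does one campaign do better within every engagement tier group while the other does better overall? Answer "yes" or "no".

Within each engagement tier level (warm 36.3% vs 53.5%; cold 1.3% vs 20.8%), Campaign Y has the higher rate every time. Pooled: 19.7% vs 37.1% — Campaign Y has the higher rate overall. They agree.

no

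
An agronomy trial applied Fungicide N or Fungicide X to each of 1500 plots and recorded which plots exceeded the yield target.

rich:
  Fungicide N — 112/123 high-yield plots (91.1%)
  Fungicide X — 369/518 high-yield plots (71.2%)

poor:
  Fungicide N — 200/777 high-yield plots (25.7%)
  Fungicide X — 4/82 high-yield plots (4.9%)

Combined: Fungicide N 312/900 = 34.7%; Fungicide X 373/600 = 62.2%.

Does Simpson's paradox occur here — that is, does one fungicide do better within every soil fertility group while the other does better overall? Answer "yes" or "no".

Within each soil fertility level (rich 91.1% vs 71.2%; poor 25.7% vs 4.9%), Fungicide N has the higher rate every time. Pooled: 34.7% vs 62.2% — Fungicide X has the higher rate overall. The two comparisons disagree.

yes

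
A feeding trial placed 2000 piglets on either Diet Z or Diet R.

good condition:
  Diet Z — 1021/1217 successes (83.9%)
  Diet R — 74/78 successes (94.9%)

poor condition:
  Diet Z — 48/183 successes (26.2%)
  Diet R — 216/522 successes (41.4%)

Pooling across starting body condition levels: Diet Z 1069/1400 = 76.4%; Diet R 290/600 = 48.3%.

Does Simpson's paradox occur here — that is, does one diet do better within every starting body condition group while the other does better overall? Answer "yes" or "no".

yes

Within each starting body condition level (good condition 83.9% vs 94.9%; poor condition 26.2% vs 41.4%), Diet R has the higher rate every time. Pooled: 76.4% vs 48.3% — Diet Z has the higher rate overall. The two comparisons disagree.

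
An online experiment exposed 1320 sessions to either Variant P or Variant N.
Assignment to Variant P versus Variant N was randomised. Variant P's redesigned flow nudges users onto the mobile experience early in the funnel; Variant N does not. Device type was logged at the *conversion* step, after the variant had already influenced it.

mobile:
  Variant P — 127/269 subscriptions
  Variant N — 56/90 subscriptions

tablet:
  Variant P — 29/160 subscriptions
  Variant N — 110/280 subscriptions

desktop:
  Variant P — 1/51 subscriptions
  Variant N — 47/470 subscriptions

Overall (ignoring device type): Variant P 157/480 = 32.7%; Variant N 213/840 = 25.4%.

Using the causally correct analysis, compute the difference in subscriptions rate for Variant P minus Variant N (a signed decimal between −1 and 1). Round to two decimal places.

+0.07

Variant N is higher inside every device type stratum but Variant P is higher in aggregate. Whether to stratify depends on how device type relates to the variant.
Device type lies on the pathway variant → device type → outcome, so adjusting for it blocks the indirect effect. For the total causal effect of variant, use the unadjusted pooled rates.
The causal difference is the pooled difference: 0.327 − 0.254 = +0.074.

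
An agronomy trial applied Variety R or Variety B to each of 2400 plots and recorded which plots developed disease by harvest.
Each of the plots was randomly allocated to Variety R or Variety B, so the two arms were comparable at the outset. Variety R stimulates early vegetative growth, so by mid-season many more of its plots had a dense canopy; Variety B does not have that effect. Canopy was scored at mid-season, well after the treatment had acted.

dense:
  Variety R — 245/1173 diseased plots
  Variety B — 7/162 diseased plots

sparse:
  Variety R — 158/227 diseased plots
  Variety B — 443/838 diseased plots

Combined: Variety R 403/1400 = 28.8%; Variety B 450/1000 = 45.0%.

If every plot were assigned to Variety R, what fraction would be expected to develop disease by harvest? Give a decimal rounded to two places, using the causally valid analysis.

Mid-season canopy here is a post-treatment variable shaped by the variety; conditioning on it would introduce bias rather than remove it. The overall comparison is the causal one.
So P(outcome | do(Variety R)) is just the pooled rate for Variety R: 403/1400 = 0.288.

0.29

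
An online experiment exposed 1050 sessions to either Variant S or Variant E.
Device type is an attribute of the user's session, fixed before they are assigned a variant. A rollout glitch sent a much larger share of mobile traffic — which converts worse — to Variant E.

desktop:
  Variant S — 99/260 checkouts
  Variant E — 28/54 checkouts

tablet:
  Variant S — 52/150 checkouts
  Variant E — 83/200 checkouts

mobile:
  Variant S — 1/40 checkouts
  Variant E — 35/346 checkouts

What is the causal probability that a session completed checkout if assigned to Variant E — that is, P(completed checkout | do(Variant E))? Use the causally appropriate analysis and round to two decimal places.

The stratified and pooled comparisons disagree (Variant E wins within each device type; Variant S wins overall), so the answer turns on the causal role of device type.
Nothing the variant does changes device type; the imbalance is an allocation artefact. With device type also predicting the outcome, the pooled figure is confounded, and the within-stratum comparison is the causal one.
Standardising Variant E to the population device type mix: 0.299·28/54 + 0.333·83/200 + 0.368·35/346 = 0.331.

0.33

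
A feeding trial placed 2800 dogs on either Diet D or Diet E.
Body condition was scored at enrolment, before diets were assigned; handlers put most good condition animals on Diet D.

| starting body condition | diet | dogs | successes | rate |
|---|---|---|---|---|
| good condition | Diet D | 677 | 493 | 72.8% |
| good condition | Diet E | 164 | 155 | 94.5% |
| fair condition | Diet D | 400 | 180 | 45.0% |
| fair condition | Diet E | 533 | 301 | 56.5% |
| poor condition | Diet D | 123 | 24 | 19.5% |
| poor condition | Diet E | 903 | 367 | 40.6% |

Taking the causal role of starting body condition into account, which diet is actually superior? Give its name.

Starting body condition differs across diets for reasons unrelated to any effect of the diet itself, and it separately predicts the outcome — a classic confounder. We must compare within starting body condition levels.
Within each level — good condition: 72.8% vs 94.5%; fair condition: 45.0% vs 56.5%; poor condition: 19.5% vs 40.6% — Diet E is higher every time.

Diet E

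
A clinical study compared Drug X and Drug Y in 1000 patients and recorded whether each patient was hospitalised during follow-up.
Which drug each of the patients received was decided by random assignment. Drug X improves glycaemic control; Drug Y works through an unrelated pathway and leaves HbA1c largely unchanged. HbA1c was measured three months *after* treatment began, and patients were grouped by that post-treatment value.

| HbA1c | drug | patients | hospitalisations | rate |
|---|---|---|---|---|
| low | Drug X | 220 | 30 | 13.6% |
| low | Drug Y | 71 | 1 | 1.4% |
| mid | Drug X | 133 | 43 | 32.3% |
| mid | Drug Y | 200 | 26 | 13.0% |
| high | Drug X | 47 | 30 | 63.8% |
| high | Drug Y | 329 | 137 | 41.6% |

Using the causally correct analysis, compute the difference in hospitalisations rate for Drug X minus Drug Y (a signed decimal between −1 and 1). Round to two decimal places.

-0.02

HbA1c lies on the pathway drug → HbA1c → outcome, so adjusting for it blocks the indirect effect. For the total causal effect of drug, use the unadjusted pooled rates.
The causal difference is the pooled difference: 0.258 − 0.273 = -0.016.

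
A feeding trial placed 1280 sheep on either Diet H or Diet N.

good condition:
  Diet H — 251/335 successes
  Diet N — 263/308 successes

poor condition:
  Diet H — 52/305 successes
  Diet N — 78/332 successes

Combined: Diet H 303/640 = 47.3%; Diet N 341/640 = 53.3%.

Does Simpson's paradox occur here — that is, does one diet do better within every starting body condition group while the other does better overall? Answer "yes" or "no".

Within each starting body condition level (good condition 74.9% vs 85.4%; poor condition 17.0% vs 23.5%), Diet N has the higher rate every time. Pooled: 47.3% vs 53.3% — Diet N has the higher rate overall. They agree.

no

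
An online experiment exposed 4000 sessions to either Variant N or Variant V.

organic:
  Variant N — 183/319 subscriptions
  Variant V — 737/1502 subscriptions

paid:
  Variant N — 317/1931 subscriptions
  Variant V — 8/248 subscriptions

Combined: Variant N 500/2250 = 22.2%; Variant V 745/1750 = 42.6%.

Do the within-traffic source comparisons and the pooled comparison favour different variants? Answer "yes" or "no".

yes

Within each traffic source level (organic 57.4% vs 49.1%; paid 16.4% vs 3.2%), Variant N has the higher rate every time. Pooled: 22.2% vs 42.6% — Variant V has the higher rate overall. The two comparisons disagree.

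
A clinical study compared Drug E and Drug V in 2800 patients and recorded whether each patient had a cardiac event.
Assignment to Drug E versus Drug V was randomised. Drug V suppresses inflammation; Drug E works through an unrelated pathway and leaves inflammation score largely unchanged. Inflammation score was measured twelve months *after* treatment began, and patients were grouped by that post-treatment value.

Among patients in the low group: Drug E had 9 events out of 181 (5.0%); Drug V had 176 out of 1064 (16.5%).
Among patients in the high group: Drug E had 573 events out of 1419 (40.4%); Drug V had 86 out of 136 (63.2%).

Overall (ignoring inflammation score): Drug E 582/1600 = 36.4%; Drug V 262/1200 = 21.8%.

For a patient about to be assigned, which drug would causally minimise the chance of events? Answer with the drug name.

Inflammation score lies on the pathway drug → inflammation score → outcome, so adjusting for it blocks the indirect effect. For the total causal effect of drug, use the unadjusted pooled rates.
Pooled: Drug E 36.4% vs Drug V 21.8%; Drug V is lower overall.

Drug V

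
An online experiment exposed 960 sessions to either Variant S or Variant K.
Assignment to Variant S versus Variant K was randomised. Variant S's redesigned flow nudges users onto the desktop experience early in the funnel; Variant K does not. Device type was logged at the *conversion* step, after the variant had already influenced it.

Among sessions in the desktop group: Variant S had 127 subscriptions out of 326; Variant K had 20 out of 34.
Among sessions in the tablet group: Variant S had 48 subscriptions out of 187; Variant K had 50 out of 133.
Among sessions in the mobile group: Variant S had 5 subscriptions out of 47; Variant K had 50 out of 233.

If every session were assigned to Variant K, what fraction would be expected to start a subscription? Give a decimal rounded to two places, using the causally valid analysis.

0.30

The device type-specific comparison favours Variant K throughout, but the pooled figures favour Variant S. The question is whether to condition on device type.
Device type lies on the pathway variant → device type → outcome, so adjusting for it blocks the indirect effect. For the total causal effect of variant, use the unadjusted pooled rates.
So P(outcome | do(Variant K)) is just the pooled rate for Variant K: 120/400 = 0.300.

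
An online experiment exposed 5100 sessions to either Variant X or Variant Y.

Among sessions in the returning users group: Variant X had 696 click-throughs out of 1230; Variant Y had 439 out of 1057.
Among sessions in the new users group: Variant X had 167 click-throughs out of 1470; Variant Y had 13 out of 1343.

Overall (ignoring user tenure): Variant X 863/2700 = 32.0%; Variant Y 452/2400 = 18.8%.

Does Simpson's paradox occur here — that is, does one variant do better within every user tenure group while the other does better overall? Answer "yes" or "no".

Within each user tenure level (returning users 56.6% vs 41.5%; new users 11.4% vs 1.0%), Variant X has the higher rate every time. Pooled: 32.0% vs 18.8% — Variant X has the higher rate overall. They agree.

no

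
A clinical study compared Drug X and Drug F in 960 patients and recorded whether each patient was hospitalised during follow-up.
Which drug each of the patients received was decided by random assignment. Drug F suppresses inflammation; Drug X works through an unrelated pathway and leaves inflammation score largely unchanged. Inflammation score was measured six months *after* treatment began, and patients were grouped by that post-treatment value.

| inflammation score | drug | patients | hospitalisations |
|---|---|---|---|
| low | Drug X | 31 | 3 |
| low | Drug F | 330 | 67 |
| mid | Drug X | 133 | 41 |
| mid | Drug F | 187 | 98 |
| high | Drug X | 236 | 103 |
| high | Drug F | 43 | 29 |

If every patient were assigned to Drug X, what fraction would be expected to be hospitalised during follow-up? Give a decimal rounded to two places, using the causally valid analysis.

The stratified and pooled comparisons disagree (Drug X wins within each inflammation score; Drug F wins overall), so the answer turns on the causal role of inflammation score.
Inflammation score lies on the pathway drug → inflammation score → outcome, so adjusting for it blocks the indirect effect. For the total causal effect of drug, use the unadjusted pooled rates.
So P(outcome | do(Drug X)) is just the pooled rate for Drug X: 147/400 = 0.367.

0.37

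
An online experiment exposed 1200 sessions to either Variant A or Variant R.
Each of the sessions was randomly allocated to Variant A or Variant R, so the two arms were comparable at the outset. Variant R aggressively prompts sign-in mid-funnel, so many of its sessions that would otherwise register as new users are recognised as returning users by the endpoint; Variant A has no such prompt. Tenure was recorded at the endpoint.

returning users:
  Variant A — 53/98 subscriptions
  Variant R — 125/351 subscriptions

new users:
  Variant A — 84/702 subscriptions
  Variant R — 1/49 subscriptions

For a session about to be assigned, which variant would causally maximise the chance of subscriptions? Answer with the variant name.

Variant A is higher inside every user tenure stratum but Variant R is higher in aggregate. Whether to stratify depends on how user tenure relates to the variant.
The distribution of user tenure is itself part of what the variant does — it is an intermediate outcome. Holding it fixed would remove that part of the effect; the total effect is the pooled difference.
Pooled: Variant A 17.1% vs Variant R 31.5%; Variant R is higher overall.

Variant R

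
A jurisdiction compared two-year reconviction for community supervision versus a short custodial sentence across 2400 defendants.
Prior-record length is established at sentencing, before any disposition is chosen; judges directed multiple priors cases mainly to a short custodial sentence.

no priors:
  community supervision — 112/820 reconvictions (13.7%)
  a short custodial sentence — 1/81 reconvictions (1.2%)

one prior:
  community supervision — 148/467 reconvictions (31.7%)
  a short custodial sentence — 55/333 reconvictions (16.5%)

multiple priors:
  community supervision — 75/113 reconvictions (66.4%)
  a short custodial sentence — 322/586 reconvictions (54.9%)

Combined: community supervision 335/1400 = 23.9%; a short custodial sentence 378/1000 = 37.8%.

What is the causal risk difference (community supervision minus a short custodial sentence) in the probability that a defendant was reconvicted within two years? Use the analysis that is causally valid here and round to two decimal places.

+0.13

Prior-record length differs across dispositions for reasons unrelated to any effect of the disposition itself, and it separately predicts the outcome — a classic confounder. We must compare within prior-record length levels.
Adjusting over the population distribution of prior-record length: 0.375·(0.137−0.012) + 0.333·(0.317−0.165) + 0.291·(0.664−0.549) = +0.130.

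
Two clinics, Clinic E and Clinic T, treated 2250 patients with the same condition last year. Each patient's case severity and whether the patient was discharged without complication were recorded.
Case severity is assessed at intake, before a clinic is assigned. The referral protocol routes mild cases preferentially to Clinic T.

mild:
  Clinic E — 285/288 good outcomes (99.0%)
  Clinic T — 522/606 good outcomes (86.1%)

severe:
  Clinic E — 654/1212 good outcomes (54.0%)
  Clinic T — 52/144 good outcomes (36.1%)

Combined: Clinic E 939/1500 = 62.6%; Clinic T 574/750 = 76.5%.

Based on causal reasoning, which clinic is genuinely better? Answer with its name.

Nothing the clinic does changes case severity; the imbalance is an allocation artefact. With case severity also predicting the outcome, the pooled figure is confounded, and the within-stratum comparison is the causal one.
Within each level — mild: 99.0% vs 86.1%; severe: 54.0% vs 36.1% — Clinic E is higher every time.

Clinic E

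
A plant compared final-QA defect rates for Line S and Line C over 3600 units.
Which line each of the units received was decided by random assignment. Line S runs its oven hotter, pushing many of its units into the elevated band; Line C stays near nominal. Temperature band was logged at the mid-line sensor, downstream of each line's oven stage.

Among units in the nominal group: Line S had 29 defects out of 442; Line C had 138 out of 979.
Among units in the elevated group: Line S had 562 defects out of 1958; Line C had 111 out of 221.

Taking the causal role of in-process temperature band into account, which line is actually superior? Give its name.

Line C

The stratified and pooled comparisons disagree (Line S wins within each in-process temperature band; Line C wins overall), so the answer turns on the causal role of in-process temperature band.
The distribution of in-process temperature band is itself part of what the line does — it is an intermediate outcome. Holding it fixed would remove that part of the effect; the total effect is the pooled difference.
Pooled: Line S 24.6% vs Line C 20.8%; Line C is lower overall.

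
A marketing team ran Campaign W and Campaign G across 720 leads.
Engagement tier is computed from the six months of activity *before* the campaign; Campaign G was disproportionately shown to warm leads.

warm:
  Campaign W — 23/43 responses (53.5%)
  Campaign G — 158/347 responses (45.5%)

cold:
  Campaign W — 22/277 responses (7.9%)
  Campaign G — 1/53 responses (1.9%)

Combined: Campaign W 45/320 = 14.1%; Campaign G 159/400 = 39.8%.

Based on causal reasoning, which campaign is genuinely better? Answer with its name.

Campaign W

The engagement tier-specific comparison favours Campaign W throughout, but the pooled figures favour Campaign G. The question is whether to condition on engagement tier.
Nothing the campaign does changes engagement tier; the imbalance is an allocation artefact. With engagement tier also predicting the outcome, the pooled figure is confounded, and the within-stratum comparison is the causal one.
Within each level — warm: 53.5% vs 45.5%; cold: 7.9% vs 1.9% — Campaign W is higher every time.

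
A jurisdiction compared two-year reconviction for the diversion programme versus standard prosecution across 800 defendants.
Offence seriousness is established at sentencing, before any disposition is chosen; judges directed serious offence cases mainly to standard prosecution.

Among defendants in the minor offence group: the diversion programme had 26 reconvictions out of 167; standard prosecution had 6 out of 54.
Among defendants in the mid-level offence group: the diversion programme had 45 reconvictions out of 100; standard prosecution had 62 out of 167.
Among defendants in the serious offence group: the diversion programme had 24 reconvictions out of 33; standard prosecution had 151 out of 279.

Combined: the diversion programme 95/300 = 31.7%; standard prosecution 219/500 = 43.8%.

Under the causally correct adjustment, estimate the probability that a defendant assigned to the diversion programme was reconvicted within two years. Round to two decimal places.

standard prosecution is lower inside every offence seriousness stratum but the diversion programme is lower in aggregate. Whether to stratify depends on how offence seriousness relates to the disposition.
Since offence seriousness is a pre-existing factor (not a product of the disposition) and it affects the outcome on its own, it is a confounder. The stratified rates, not the pooled rate, identify the causal effect.
Standardising the diversion programme to the population offence seriousness mix: 0.276·26/167 + 0.334·45/100 + 0.390·24/33 = 0.477.

0.48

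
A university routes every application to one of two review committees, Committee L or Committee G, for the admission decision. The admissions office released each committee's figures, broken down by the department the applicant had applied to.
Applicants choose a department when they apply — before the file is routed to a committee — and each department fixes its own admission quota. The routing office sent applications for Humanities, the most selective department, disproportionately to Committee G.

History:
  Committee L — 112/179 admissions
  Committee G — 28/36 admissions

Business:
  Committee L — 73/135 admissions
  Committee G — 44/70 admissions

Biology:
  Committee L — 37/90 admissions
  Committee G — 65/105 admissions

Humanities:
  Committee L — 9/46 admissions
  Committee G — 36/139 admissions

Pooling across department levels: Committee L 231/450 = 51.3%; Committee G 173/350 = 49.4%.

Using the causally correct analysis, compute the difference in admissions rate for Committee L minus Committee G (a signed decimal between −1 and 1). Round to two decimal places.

-0.13

The stratified and pooled comparisons disagree (Committee G wins within each department; Committee L wins overall), so the answer turns on the causal role of department.
Department is set before the review committee has any effect — it is not caused by the review committee — and it independently drives the outcome. That makes it a confounder, so the causal comparison is within department levels.
Adjusting over the population distribution of department: 0.269·(0.626−0.778) + 0.256·(0.541−0.629) + 0.244·(0.411−0.619) + 0.231·(0.196−0.259) = -0.129.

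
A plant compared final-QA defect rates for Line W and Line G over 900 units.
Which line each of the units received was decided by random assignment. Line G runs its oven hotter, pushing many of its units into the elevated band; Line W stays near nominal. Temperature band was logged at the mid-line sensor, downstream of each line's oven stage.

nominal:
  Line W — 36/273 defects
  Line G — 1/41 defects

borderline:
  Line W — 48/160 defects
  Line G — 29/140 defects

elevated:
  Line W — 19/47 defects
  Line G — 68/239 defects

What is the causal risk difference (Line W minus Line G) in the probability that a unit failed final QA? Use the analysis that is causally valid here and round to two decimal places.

Line G is lower inside every in-process temperature band stratum but Line W is lower in aggregate. Whether to stratify depends on how in-process temperature band relates to the line.
Stratifying would compare lines among units the lines themselves sorted into in-process temperature band groups — a form of selection on an intermediate. The unconditioned pooled rates give the total causal effect.
The causal difference is the pooled difference: 0.215 − 0.233 = -0.019.

-0.02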